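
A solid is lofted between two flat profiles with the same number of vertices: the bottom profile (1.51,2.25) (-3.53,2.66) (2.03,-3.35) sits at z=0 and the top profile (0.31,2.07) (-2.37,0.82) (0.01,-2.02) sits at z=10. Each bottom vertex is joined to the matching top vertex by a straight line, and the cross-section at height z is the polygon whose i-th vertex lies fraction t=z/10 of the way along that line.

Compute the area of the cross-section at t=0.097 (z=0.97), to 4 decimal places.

Cross-section at t=0.097: each vertex is (1-t)·p0[i] + t·p1[i].
  v1: (1-0.097)·(1.51,2.25) + 0.097·(0.31,2.07) = (1.3936,2.2325)
  v2: (1-0.097)·(-3.53,2.66) + 0.097·(-2.37,0.82) = (-3.4175,2.4815)
  v3: (1-0.097)·(2.03,-3.35) + 0.097·(0.01,-2.02) = (1.8341,-3.2210)
Shoelace sum Σ(x_i·y_{i+1} − x_{i+1}·y_i):
  i=1: 1.3936·2.4815 − -3.4175·2.2325 = +11.0879 (running +11.0879)
  i=2: -3.4175·-3.2210 − 1.8341·2.4815 = +6.4564 (running +17.5443)
  i=3: 1.8341·2.2325 − 1.3936·-3.2210 = +8.5834 (running +26.1277)
Area = |Σ|/2 = |26.1277|/2 = 13.0639

Area at t=0.097: 13.0639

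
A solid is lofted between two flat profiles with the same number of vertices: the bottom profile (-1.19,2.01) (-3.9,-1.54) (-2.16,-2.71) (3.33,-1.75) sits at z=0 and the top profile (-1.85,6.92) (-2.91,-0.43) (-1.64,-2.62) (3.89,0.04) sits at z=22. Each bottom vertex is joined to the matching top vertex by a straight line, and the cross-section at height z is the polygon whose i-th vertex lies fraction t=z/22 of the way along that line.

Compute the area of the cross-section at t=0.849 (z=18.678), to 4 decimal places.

Cross-section at t=0.849: each vertex is (1-t)·p0[i] + t·p1[i].
  v1: (1-0.849)·(-1.19,2.01) + 0.849·(-1.85,6.92) = (-1.7503,6.1786)
  v2: (1-0.849)·(-3.9,-1.54) + 0.849·(-2.91,-0.43) = (-3.0595,-0.5976)
  v3: (1-0.849)·(-2.16,-2.71) + 0.849·(-1.64,-2.62) = (-1.7185,-2.6336)
  v4: (1-0.849)·(3.33,-1.75) + 0.849·(3.89,0.04) = (3.8054,-0.2303)
Shoelace sum Σ(x_i·y_{i+1} − x_{i+1}·y_i):
  i=1: -1.7503·-0.5976 − -3.0595·6.1786 = +19.9494 (running +19.9494)
  i=2: -3.0595·-2.6336 − -1.7185·-0.5976 = +7.0304 (running +26.9798)
  i=3: -1.7185·-0.2303 − 3.8054·-2.6336 = +10.4177 (running +37.3975)
  i=4: 3.8054·6.1786 − -1.7503·-0.2303 = +23.1092 (running +60.5067)
Area = |Σ|/2 = |60.5067|/2 = 30.2533

Area at t=0.849: 30.2533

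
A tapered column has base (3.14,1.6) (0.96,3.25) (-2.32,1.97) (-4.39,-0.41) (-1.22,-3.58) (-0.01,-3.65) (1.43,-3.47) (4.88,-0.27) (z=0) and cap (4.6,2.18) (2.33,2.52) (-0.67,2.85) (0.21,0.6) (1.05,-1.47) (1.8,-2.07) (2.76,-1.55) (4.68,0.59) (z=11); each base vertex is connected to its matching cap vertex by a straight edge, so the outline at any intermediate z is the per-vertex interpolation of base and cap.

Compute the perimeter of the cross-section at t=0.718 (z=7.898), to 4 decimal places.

Cross-section at t=0.718: each vertex is (1-t)·p0[i] + t·p1[i].
  v1: (1-0.718)·(3.14,1.6) + 0.718·(4.6,2.18) = (4.1883,2.0164)
  v2: (1-0.718)·(0.96,3.25) + 0.718·(2.33,2.52) = (1.9437,2.7259)
  v3: (1-0.718)·(-2.32,1.97) + 0.718·(-0.67,2.85) = (-1.1353,2.6018)
  v4: (1-0.718)·(-4.39,-0.41) + 0.718·(0.21,0.6) = (-1.0872,0.3152)
  v5: (1-0.718)·(-1.22,-3.58) + 0.718·(1.05,-1.47) = (0.4099,-2.0650)
  v6: (1-0.718)·(-0.01,-3.65) + 0.718·(1.8,-2.07) = (1.2896,-2.5156)
  v7: (1-0.718)·(1.43,-3.47) + 0.718·(2.76,-1.55) = (2.3849,-2.0914)
  v8: (1-0.718)·(4.88,-0.27) + 0.718·(4.68,0.59) = (4.7364,0.3475)
Perimeter = Σ |v_{i+1} − v_i|:
  edge 1→2: √(-2.2446² + 0.7094²) = 2.3541 (running 2.3541)
  edge 2→3: √(-3.0790² + -0.1240²) = 3.0815 (running 5.4355)
  edge 3→4: √(0.0481² + -2.2867²) = 2.2872 (running 7.7227)
  edge 4→5: √(1.4971² + -2.3802²) = 2.8119 (running 10.5345)
  edge 5→6: √(0.8797² + -0.4505²) = 0.9884 (running 11.5229)
  edge 6→7: √(1.0954² + 0.4241²) = 1.1746 (running 12.6975)
  edge 7→8: √(2.3515² + 2.4389²) = 3.3879 (running 16.0854)
  edge 8→1: √(-0.5481² + 1.6690²) = 1.7567 (running 17.8421)
Perimeter = 17.8421

Perimeter at t=0.718: 17.8421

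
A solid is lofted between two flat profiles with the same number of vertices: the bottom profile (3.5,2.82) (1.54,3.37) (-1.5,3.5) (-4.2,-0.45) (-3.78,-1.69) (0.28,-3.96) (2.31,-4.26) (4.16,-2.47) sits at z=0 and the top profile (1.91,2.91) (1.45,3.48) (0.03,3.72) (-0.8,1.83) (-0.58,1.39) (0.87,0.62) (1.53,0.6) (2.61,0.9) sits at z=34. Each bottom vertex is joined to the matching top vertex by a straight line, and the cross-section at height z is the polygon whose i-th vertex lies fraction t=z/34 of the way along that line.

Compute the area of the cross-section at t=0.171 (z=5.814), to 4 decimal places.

Cross-section at t=0.171: each vertex is (1-t)·p0[i] + t·p1[i].
  v1: (1-0.171)·(3.5,2.82) + 0.171·(1.91,2.91) = (3.2281,2.8354)
  v2: (1-0.171)·(1.54,3.37) + 0.171·(1.45,3.48) = (1.5246,3.3888)
  v3: (1-0.171)·(-1.5,3.5) + 0.171·(0.03,3.72) = (-1.2384,3.5376)
  v4: (1-0.171)·(-4.2,-0.45) + 0.171·(-0.8,1.83) = (-3.6186,-0.0601)
  v5: (1-0.171)·(-3.78,-1.69) + 0.171·(-0.58,1.39) = (-3.2328,-1.1633)
  v6: (1-0.171)·(0.28,-3.96) + 0.171·(0.87,0.62) = (0.3809,-3.1768)
  v7: (1-0.171)·(2.31,-4.26) + 0.171·(1.53,0.6) = (2.1766,-3.4289)
  v8: (1-0.171)·(4.16,-2.47) + 0.171·(2.61,0.9) = (3.8950,-1.8937)
Shoelace sum Σ(x_i·y_{i+1} − x_{i+1}·y_i):
  i=1: 3.2281·3.3888 − 1.5246·2.8354 = +6.6166 (running +6.6166)
  i=2: 1.5246·3.5376 − -1.2384·3.3888 = +9.5901 (running +16.2067)
  i=3: -1.2384·-0.0601 − -3.6186·3.5376 = +12.8757 (running +29.0824)
  i=4: -3.6186·-1.1633 − -3.2328·-0.0601 = +4.0152 (running +33.0976)
  i=5: -3.2328·-3.1768 − 0.3809·-1.1633 = +10.7131 (running +43.8107)
  i=6: 0.3809·-3.4289 − 2.1766·-3.1768 = +5.6087 (running +49.4194)
  i=7: 2.1766·-1.8937 − 3.8950·-3.4289 = +9.2336 (running +58.6530)
  i=8: 3.8950·2.8354 − 3.2281·-1.8937 = +17.1569 (running +75.8099)
Area = |Σ|/2 = |75.8099|/2 = 37.9049

Area at t=0.171: 37.9049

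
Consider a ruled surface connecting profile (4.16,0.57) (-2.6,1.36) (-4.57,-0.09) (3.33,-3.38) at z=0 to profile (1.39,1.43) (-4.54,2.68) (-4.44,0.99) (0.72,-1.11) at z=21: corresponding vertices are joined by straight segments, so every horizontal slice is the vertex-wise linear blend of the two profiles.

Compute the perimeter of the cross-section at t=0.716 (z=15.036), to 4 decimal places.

Perimeter at t=0.716: 17.4055

Cross-section at t=0.716: each vertex is (1-t)·p0[i] + t·p1[i].
  v1: (1-0.716)·(4.16,0.57) + 0.716·(1.39,1.43) = (2.1767,1.1858)
  v2: (1-0.716)·(-2.6,1.36) + 0.716·(-4.54,2.68) = (-3.9890,2.3051)
  v3: (1-0.716)·(-4.57,-0.09) + 0.716·(-4.44,0.99) = (-4.4769,0.6833)
  v4: (1-0.716)·(3.33,-3.38) + 0.716·(0.72,-1.11) = (1.4612,-1.7547)
Perimeter = Σ |v_{i+1} − v_i|:
  edge 1→2: √(-6.1657² + 1.1194²) = 6.2665 (running 6.2665)
  edge 2→3: √(-0.4879² + -1.6218²) = 1.6936 (running 7.9601)
  edge 3→4: √(5.9382² + -2.4380²) = 6.4191 (running 14.3793)
  edge 4→1: √(0.7154² + 2.9404²) = 3.0262 (running 17.4055)
Perimeter = 17.4055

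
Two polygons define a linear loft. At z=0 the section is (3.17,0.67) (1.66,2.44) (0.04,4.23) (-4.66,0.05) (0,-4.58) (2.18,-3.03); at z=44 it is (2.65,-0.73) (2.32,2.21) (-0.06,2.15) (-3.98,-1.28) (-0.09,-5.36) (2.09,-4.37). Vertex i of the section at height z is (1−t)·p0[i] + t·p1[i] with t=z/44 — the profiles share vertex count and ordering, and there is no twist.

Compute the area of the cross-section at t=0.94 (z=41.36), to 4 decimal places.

Area at t=0.94: 32.4300

Cross-section at t=0.94: each vertex is (1-t)·p0[i] + t·p1[i].
  v1: (1-0.94)·(3.17,0.67) + 0.94·(2.65,-0.73) = (2.6812,-0.6460)
  v2: (1-0.94)·(1.66,2.44) + 0.94·(2.32,2.21) = (2.2804,2.2238)
  v3: (1-0.94)·(0.04,4.23) + 0.94·(-0.06,2.15) = (-0.0540,2.2748)
  v4: (1-0.94)·(-4.66,0.05) + 0.94·(-3.98,-1.28) = (-4.0208,-1.2002)
  v5: (1-0.94)·(0,-4.58) + 0.94·(-0.09,-5.36) = (-0.0846,-5.3132)
  v6: (1-0.94)·(2.18,-3.03) + 0.94·(2.09,-4.37) = (2.0954,-4.2896)
Shoelace sum Σ(x_i·y_{i+1} − x_{i+1}·y_i):
  i=1: 2.6812·2.2238 − 2.2804·-0.6460 = +7.4356 (running +7.4356)
  i=2: 2.2804·2.2748 − -0.0540·2.2238 = +5.3075 (running +12.7431)
  i=3: -0.0540·-1.2002 − -4.0208·2.2748 = +9.2113 (running +21.9545)
  i=4: -4.0208·-5.3132 − -0.0846·-1.2002 = +21.2618 (running +43.2162)
  i=5: -0.0846·-4.2896 − 2.0954·-5.3132 = +11.4962 (running +54.7124)
  i=6: 2.0954·-0.6460 − 2.6812·-4.2896 = +10.1476 (running +64.8601)
Area = |Σ|/2 = |64.8601|/2 = 32.4300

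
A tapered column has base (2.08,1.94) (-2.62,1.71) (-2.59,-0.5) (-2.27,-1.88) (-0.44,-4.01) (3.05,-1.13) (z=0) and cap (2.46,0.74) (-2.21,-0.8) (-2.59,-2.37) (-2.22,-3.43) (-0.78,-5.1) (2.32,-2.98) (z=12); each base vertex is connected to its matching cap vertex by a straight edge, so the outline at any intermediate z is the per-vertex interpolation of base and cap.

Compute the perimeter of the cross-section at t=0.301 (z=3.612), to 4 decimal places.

Perimeter at t=0.301: 18.3221

Cross-section at t=0.301: each vertex is (1-t)·p0[i] + t·p1[i].
  v1: (1-0.301)·(2.08,1.94) + 0.301·(2.46,0.74) = (2.1944,1.5788)
  v2: (1-0.301)·(-2.62,1.71) + 0.301·(-2.21,-0.8) = (-2.4966,0.9545)
  v3: (1-0.301)·(-2.59,-0.5) + 0.301·(-2.59,-2.37) = (-2.5900,-1.0629)
  v4: (1-0.301)·(-2.27,-1.88) + 0.301·(-2.22,-3.43) = (-2.2550,-2.3465)
  v5: (1-0.301)·(-0.44,-4.01) + 0.301·(-0.78,-5.1) = (-0.5423,-4.3381)
  v6: (1-0.301)·(3.05,-1.13) + 0.301·(2.32,-2.98) = (2.8303,-1.6868)
Perimeter = Σ |v_{i+1} − v_i|:
  edge 1→2: √(-4.6910² + -0.6243²) = 4.7323 (running 4.7323)
  edge 2→3: √(-0.0934² + -2.0174²) = 2.0195 (running 6.7519)
  edge 3→4: √(0.3350² + -1.2837²) = 1.3267 (running 8.0785)
  edge 4→5: √(1.7126² + -1.9915²) = 2.6266 (running 10.7052)
  edge 5→6: √(3.3726² + 2.6512²) = 4.2899 (running 14.9951)
  edge 6→1: √(-0.6359² + 3.2656²) = 3.3270 (running 18.3221)
Perimeter = 18.3221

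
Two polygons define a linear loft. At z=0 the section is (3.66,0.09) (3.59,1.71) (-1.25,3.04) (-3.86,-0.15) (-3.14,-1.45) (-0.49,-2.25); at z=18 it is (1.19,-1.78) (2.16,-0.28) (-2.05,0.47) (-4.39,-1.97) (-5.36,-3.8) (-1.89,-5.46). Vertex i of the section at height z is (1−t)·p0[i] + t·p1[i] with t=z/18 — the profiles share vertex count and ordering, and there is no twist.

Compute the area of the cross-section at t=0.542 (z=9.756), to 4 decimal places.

Cross-section at t=0.542: each vertex is (1-t)·p0[i] + t·p1[i].
  v1: (1-0.542)·(3.66,0.09) + 0.542·(1.19,-1.78) = (2.3213,-0.9235)
  v2: (1-0.542)·(3.59,1.71) + 0.542·(2.16,-0.28) = (2.8149,0.6314)
  v3: (1-0.542)·(-1.25,3.04) + 0.542·(-2.05,0.47) = (-1.6836,1.6471)
  v4: (1-0.542)·(-3.86,-0.15) + 0.542·(-4.39,-1.97) = (-4.1473,-1.1364)
  v5: (1-0.542)·(-3.14,-1.45) + 0.542·(-5.36,-3.8) = (-4.3432,-2.7237)
  v6: (1-0.542)·(-0.49,-2.25) + 0.542·(-1.89,-5.46) = (-1.2488,-3.9898)
Shoelace sum Σ(x_i·y_{i+1} − x_{i+1}·y_i):
  i=1: 2.3213·0.6314 − 2.8149·-0.9235 = +4.0654 (running +4.0654)
  i=2: 2.8149·1.6471 − -1.6836·0.6314 = +5.6994 (running +9.7648)
  i=3: -1.6836·-1.1364 − -4.1473·1.6471 = +8.7441 (running +18.5089)
  i=4: -4.1473·-2.7237 − -4.3432·-1.1364 = +6.3601 (running +24.8690)
  i=5: -4.3432·-3.9898 − -1.2488·-2.7237 = +13.9274 (running +38.7964)
  i=6: -1.2488·-0.9235 − 2.3213·-3.9898 = +10.4147 (running +49.2111)
Area = |Σ|/2 = |49.2111|/2 = 24.6056

Area at t=0.542: 24.6056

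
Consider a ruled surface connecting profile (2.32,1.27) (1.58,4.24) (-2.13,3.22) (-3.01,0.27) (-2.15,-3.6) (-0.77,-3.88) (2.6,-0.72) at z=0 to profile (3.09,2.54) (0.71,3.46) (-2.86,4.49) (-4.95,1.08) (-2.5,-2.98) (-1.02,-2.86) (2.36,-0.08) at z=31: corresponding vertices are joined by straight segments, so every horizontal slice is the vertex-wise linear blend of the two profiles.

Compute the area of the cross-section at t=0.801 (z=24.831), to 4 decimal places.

Area at t=0.801: 36.7599

Cross-section at t=0.801: each vertex is (1-t)·p0[i] + t·p1[i].
  v1: (1-0.801)·(2.32,1.27) + 0.801·(3.09,2.54) = (2.9368,2.2873)
  v2: (1-0.801)·(1.58,4.24) + 0.801·(0.71,3.46) = (0.8831,3.6152)
  v3: (1-0.801)·(-2.13,3.22) + 0.801·(-2.86,4.49) = (-2.7147,4.2373)
  v4: (1-0.801)·(-3.01,0.27) + 0.801·(-4.95,1.08) = (-4.5639,0.9188)
  v5: (1-0.801)·(-2.15,-3.6) + 0.801·(-2.5,-2.98) = (-2.4303,-3.1034)
  v6: (1-0.801)·(-0.77,-3.88) + 0.801·(-1.02,-2.86) = (-0.9703,-3.0630)
  v7: (1-0.801)·(2.6,-0.72) + 0.801·(2.36,-0.08) = (2.4078,-0.2074)
Shoelace sum Σ(x_i·y_{i+1} − x_{i+1}·y_i):
  i=1: 2.9368·3.6152 − 0.8831·2.2873 = +8.5971 (running +8.5971)
  i=2: 0.8831·4.2373 − -2.7147·3.6152 = +13.5564 (running +22.1535)
  i=3: -2.7147·0.9188 − -4.5639·4.2373 = +16.8443 (running +38.9978)
  i=4: -4.5639·-3.1034 − -2.4303·0.9188 = +16.3967 (running +55.3945)
  i=5: -2.4303·-3.0630 − -0.9703·-3.1034 = +4.4331 (running +59.8276)
  i=6: -0.9703·-0.2074 − 2.4078·-3.0630 = +7.5761 (running +67.4037)
  i=7: 2.4078·2.2873 − 2.9368·-0.2074 = +6.1162 (running +73.5199)
Area = |Σ|/2 = |73.5199|/2 = 36.7599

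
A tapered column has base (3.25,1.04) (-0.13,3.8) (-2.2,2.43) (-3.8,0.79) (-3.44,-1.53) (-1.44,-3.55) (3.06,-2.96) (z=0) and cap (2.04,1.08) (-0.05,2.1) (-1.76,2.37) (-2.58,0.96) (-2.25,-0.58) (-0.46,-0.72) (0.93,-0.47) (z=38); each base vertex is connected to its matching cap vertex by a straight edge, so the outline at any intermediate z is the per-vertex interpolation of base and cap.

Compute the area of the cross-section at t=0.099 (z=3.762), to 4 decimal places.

Area at t=0.099: 33.7682

Cross-section at t=0.099: each vertex is (1-t)·p0[i] + t·p1[i].
  v1: (1-0.099)·(3.25,1.04) + 0.099·(2.04,1.08) = (3.1302,1.0440)
  v2: (1-0.099)·(-0.13,3.8) + 0.099·(-0.05,2.1) = (-0.1221,3.6317)
  v3: (1-0.099)·(-2.2,2.43) + 0.099·(-1.76,2.37) = (-2.1564,2.4241)
  v4: (1-0.099)·(-3.8,0.79) + 0.099·(-2.58,0.96) = (-3.6792,0.8068)
  v5: (1-0.099)·(-3.44,-1.53) + 0.099·(-2.25,-0.58) = (-3.3222,-1.4360)
  v6: (1-0.099)·(-1.44,-3.55) + 0.099·(-0.46,-0.72) = (-1.3430,-3.2698)
  v7: (1-0.099)·(3.06,-2.96) + 0.099·(0.93,-0.47) = (2.8491,-2.7135)
Shoelace sum Σ(x_i·y_{i+1} − x_{i+1}·y_i):
  i=1: 3.1302·3.6317 − -0.1221·1.0440 = +11.4954 (running +11.4954)
  i=2: -0.1221·2.4241 − -2.1564·3.6317 = +7.5356 (running +19.0310)
  i=3: -2.1564·0.8068 − -3.6792·2.4241 = +7.1788 (running +26.2098)
  i=4: -3.6792·-1.4360 − -3.3222·0.8068 = +7.9636 (running +34.1734)
  i=5: -3.3222·-3.2698 − -1.3430·-1.4360 = +8.9345 (running +43.1080)
  i=6: -1.3430·-2.7135 − 2.8491·-3.2698 = +12.9603 (running +56.0683)
  i=7: 2.8491·1.0440 − 3.1302·-2.7135 = +11.4682 (running +67.5365)
Area = |Σ|/2 = |67.5365|/2 = 33.7682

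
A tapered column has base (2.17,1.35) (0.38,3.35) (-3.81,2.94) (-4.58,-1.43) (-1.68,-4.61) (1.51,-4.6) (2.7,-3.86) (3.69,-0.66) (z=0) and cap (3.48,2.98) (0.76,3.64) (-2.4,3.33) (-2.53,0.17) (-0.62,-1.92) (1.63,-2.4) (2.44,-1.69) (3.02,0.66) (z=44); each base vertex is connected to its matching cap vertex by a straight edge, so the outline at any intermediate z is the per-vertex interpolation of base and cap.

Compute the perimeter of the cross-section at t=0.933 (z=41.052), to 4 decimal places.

Perimeter at t=0.933: 20.4399

Cross-section at t=0.933: each vertex is (1-t)·p0[i] + t·p1[i].
  v1: (1-0.933)·(2.17,1.35) + 0.933·(3.48,2.98) = (3.3922,2.8708)
  v2: (1-0.933)·(0.38,3.35) + 0.933·(0.76,3.64) = (0.7345,3.6206)
  v3: (1-0.933)·(-3.81,2.94) + 0.933·(-2.4,3.33) = (-2.4945,3.3039)
  v4: (1-0.933)·(-4.58,-1.43) + 0.933·(-2.53,0.17) = (-2.6673,0.0628)
  v5: (1-0.933)·(-1.68,-4.61) + 0.933·(-0.62,-1.92) = (-0.6910,-2.1002)
  v6: (1-0.933)·(1.51,-4.6) + 0.933·(1.63,-2.4) = (1.6220,-2.5474)
  v7: (1-0.933)·(2.7,-3.86) + 0.933·(2.44,-1.69) = (2.4574,-1.8354)
  v8: (1-0.933)·(3.69,-0.66) + 0.933·(3.02,0.66) = (3.0649,0.5716)
Perimeter = Σ |v_{i+1} − v_i|:
  edge 1→2: √(-2.6577² + 0.7498²) = 2.7614 (running 2.7614)
  edge 2→3: √(-3.2290² + -0.3167²) = 3.2445 (running 6.0059)
  edge 3→4: √(-0.1729² + -3.2411²) = 3.2457 (running 9.2516)
  edge 4→5: √(1.9763² + -2.1630²) = 2.9299 (running 12.1816)
  edge 5→6: √(2.3130² + -0.4472²) = 2.3558 (running 14.5374)
  edge 6→7: √(0.8355² + 0.7120²) = 1.0977 (running 15.6351)
  edge 7→8: √(0.6075² + 2.4070²) = 2.4824 (running 18.1175)
  edge 8→1: √(0.3273² + 2.2992²) = 2.3224 (running 20.4399)
Perimeter = 20.4399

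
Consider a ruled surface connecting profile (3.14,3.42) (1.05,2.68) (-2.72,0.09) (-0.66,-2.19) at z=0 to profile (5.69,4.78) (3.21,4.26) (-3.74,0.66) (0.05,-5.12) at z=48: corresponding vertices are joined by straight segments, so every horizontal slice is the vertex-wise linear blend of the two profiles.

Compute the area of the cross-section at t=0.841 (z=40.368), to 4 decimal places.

Cross-section at t=0.841: each vertex is (1-t)·p0[i] + t·p1[i].
  v1: (1-0.841)·(3.14,3.42) + 0.841·(5.69,4.78) = (5.2846,4.5638)
  v2: (1-0.841)·(1.05,2.68) + 0.841·(3.21,4.26) = (2.8666,4.0088)
  v3: (1-0.841)·(-2.72,0.09) + 0.841·(-3.74,0.66) = (-3.5778,0.5694)
  v4: (1-0.841)·(-0.66,-2.19) + 0.841·(0.05,-5.12) = (-0.0629,-4.6541)
Shoelace sum Σ(x_i·y_{i+1} − x_{i+1}·y_i):
  i=1: 5.2846·4.0088 − 2.8666·4.5638 = +8.1023 (running +8.1023)
  i=2: 2.8666·0.5694 − -3.5778·4.0088 = +15.9748 (running +24.0771)
  i=3: -3.5778·-4.6541 − -0.0629·0.5694 = +16.6874 (running +40.7646)
  i=4: -0.0629·4.5638 − 5.2846·-4.6541 = +24.3080 (running +65.0725)
Area = |Σ|/2 = |65.0725|/2 = 32.5363

Area at t=0.841: 32.5363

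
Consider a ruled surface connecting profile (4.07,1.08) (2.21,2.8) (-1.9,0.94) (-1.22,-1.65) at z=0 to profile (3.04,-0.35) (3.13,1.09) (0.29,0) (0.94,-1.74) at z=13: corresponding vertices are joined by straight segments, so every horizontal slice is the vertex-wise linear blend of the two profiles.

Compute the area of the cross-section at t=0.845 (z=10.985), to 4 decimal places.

Cross-section at t=0.845: each vertex is (1-t)·p0[i] + t·p1[i].
  v1: (1-0.845)·(4.07,1.08) + 0.845·(3.04,-0.35) = (3.1997,-0.1283)
  v2: (1-0.845)·(2.21,2.8) + 0.845·(3.13,1.09) = (2.9874,1.3551)
  v3: (1-0.845)·(-1.9,0.94) + 0.845·(0.29,0) = (-0.0495,0.1457)
  v4: (1-0.845)·(-1.22,-1.65) + 0.845·(0.94,-1.74) = (0.6052,-1.7260)
Shoelace sum Σ(x_i·y_{i+1} − x_{i+1}·y_i):
  i=1: 3.1997·1.3551 − 2.9874·-0.1283 = +4.7191 (running +4.7191)
  i=2: 2.9874·0.1457 − -0.0495·1.3551 = +0.5023 (running +5.2214)
  i=3: -0.0495·-1.7260 − 0.6052·0.1457 = -0.0028 (running +5.2186)
  i=4: 0.6052·-0.1283 − 3.1997·-1.7260 = +5.4451 (running +10.6636)
Area = |Σ|/2 = |10.6636|/2 = 5.3318

Area at t=0.845: 5.3318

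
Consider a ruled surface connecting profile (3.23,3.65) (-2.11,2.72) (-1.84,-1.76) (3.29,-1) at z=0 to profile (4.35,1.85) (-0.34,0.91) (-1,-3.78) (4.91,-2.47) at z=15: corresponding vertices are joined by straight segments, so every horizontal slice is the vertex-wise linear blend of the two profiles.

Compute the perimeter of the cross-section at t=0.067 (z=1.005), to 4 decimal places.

Perimeter at t=0.067: 19.7485

Cross-section at t=0.067: each vertex is (1-t)·p0[i] + t·p1[i].
  v1: (1-0.067)·(3.23,3.65) + 0.067·(4.35,1.85) = (3.3050,3.5294)
  v2: (1-0.067)·(-2.11,2.72) + 0.067·(-0.34,0.91) = (-1.9914,2.5987)
  v3: (1-0.067)·(-1.84,-1.76) + 0.067·(-1,-3.78) = (-1.7837,-1.8953)
  v4: (1-0.067)·(3.29,-1) + 0.067·(4.91,-2.47) = (3.3985,-1.0985)
Perimeter = Σ |v_{i+1} − v_i|:
  edge 1→2: √(-5.2965² + -0.9307²) = 5.3776 (running 5.3776)
  edge 2→3: √(0.2077² + -4.4941²) = 4.4989 (running 9.8765)
  edge 3→4: √(5.1823² + 0.7969²) = 5.2432 (running 15.1196)
  edge 4→1: √(-0.0935² + 4.6279²) = 4.6288 (running 19.7485)
Perimeter = 19.7485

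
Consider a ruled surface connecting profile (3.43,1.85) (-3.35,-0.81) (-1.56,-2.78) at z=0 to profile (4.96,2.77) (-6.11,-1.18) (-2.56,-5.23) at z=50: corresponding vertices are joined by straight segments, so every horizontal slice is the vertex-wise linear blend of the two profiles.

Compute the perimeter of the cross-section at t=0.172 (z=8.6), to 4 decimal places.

Cross-section at t=0.172: each vertex is (1-t)·p0[i] + t·p1[i].
  v1: (1-0.172)·(3.43,1.85) + 0.172·(4.96,2.77) = (3.6932,2.0082)
  v2: (1-0.172)·(-3.35,-0.81) + 0.172·(-6.11,-1.18) = (-3.8247,-0.8736)
  v3: (1-0.172)·(-1.56,-2.78) + 0.172·(-2.56,-5.23) = (-1.7320,-3.2014)
Perimeter = Σ |v_{i+1} − v_i|:
  edge 1→2: √(-7.5179² + -2.8819²) = 8.0513 (running 8.0513)
  edge 2→3: √(2.0927² + -2.3278²) = 3.1302 (running 11.1815)
  edge 3→1: √(5.4252² + 5.2096²) = 7.5215 (running 18.7030)
Perimeter = 18.7030

Perimeter at t=0.172: 18.7030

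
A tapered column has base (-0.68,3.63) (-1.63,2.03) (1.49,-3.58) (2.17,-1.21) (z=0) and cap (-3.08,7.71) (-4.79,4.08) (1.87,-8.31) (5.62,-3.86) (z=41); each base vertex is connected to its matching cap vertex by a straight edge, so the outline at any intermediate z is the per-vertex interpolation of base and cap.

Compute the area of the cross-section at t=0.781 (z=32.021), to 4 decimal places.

Cross-section at t=0.781: each vertex is (1-t)·p0[i] + t·p1[i].
  v1: (1-0.781)·(-0.68,3.63) + 0.781·(-3.08,7.71) = (-2.5544,6.8165)
  v2: (1-0.781)·(-1.63,2.03) + 0.781·(-4.79,4.08) = (-4.0980,3.6311)
  v3: (1-0.781)·(1.49,-3.58) + 0.781·(1.87,-8.31) = (1.7868,-7.2741)
  v4: (1-0.781)·(2.17,-1.21) + 0.781·(5.62,-3.86) = (4.8644,-3.2797)
Shoelace sum Σ(x_i·y_{i+1} − x_{i+1}·y_i):
  i=1: -2.5544·3.6311 − -4.0980·6.8165 = +18.6585 (running +18.6585)
  i=2: -4.0980·-7.2741 − 1.7868·3.6311 = +23.3212 (running +41.9797)
  i=3: 1.7868·-3.2797 − 4.8644·-7.2741 = +29.5246 (running +71.5043)
  i=4: 4.8644·6.8165 − -2.5544·-3.2797 = +24.7809 (running +96.2852)
Area = |Σ|/2 = |96.2852|/2 = 48.1426

Area at t=0.781: 48.1426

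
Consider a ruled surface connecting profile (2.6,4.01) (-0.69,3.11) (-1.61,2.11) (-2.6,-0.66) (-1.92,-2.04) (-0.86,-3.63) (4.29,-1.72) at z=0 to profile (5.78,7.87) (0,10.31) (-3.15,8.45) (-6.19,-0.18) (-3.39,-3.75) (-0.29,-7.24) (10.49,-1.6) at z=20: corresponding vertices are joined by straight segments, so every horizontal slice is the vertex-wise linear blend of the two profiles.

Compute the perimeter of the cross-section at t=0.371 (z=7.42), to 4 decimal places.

Perimeter at t=0.371: 32.8315

Cross-section at t=0.371: each vertex is (1-t)·p0[i] + t·p1[i].
  v1: (1-0.371)·(2.6,4.01) + 0.371·(5.78,7.87) = (3.7798,5.4421)
  v2: (1-0.371)·(-0.69,3.11) + 0.371·(0,10.31) = (-0.4340,5.7812)
  v3: (1-0.371)·(-1.61,2.11) + 0.371·(-3.15,8.45) = (-2.1813,4.4621)
  v4: (1-0.371)·(-2.6,-0.66) + 0.371·(-6.19,-0.18) = (-3.9319,-0.4819)
  v5: (1-0.371)·(-1.92,-2.04) + 0.371·(-3.39,-3.75) = (-2.4654,-2.6744)
  v6: (1-0.371)·(-0.86,-3.63) + 0.371·(-0.29,-7.24) = (-0.6485,-4.9693)
  v7: (1-0.371)·(4.29,-1.72) + 0.371·(10.49,-1.6) = (6.5902,-1.6755)
Perimeter = Σ |v_{i+1} − v_i|:
  edge 1→2: √(-4.2138² + 0.3391²) = 4.2274 (running 4.2274)
  edge 2→3: √(-1.7473² + -1.3191²) = 2.1893 (running 6.4167)
  edge 3→4: √(-1.7506² + -4.9441²) = 5.2448 (running 11.6615)
  edge 4→5: √(1.4665² + -2.1925²) = 2.6377 (running 14.2993)
  edge 5→6: √(1.8168² + -2.2949²) = 2.9270 (running 17.2263)
  edge 6→7: √(7.2387² + 3.2938²) = 7.9529 (running 25.1792)
  edge 7→1: √(-2.8104² + 7.1175²) = 7.6523 (running 32.8315)
Perimeter = 32.8315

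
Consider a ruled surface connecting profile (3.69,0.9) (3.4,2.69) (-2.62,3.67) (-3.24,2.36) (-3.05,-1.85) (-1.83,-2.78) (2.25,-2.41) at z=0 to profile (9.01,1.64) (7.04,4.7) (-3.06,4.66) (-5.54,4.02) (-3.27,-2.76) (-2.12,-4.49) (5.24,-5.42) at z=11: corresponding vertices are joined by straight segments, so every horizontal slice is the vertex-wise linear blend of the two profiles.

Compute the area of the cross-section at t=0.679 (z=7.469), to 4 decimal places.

Area at t=0.679: 82.2062

Cross-section at t=0.679: each vertex is (1-t)·p0[i] + t·p1[i].
  v1: (1-0.679)·(3.69,0.9) + 0.679·(9.01,1.64) = (7.3023,1.4025)
  v2: (1-0.679)·(3.4,2.69) + 0.679·(7.04,4.7) = (5.8716,4.0548)
  v3: (1-0.679)·(-2.62,3.67) + 0.679·(-3.06,4.66) = (-2.9188,4.3422)
  v4: (1-0.679)·(-3.24,2.36) + 0.679·(-5.54,4.02) = (-4.8017,3.4871)
  v5: (1-0.679)·(-3.05,-1.85) + 0.679·(-3.27,-2.76) = (-3.1994,-2.4679)
  v6: (1-0.679)·(-1.83,-2.78) + 0.679·(-2.12,-4.49) = (-2.0269,-3.9411)
  v7: (1-0.679)·(2.25,-2.41) + 0.679·(5.24,-5.42) = (4.2802,-4.4538)
Shoelace sum Σ(x_i·y_{i+1} − x_{i+1}·y_i):
  i=1: 7.3023·4.0548 − 5.8716·1.4025 = +21.3746 (running +21.3746)
  i=2: 5.8716·4.3422 − -2.9188·4.0548 = +37.3305 (running +58.7051)
  i=3: -2.9188·3.4871 − -4.8017·4.3422 = +10.6719 (running +69.3770)
  i=4: -4.8017·-2.4679 − -3.1994·3.4871 = +23.0068 (running +92.3837)
  i=5: -3.1994·-3.9411 − -2.0269·-2.4679 = +7.6069 (running +99.9906)
  i=6: -2.0269·-4.4538 − 4.2802·-3.9411 = +25.8961 (running +125.8867)
  i=7: 4.2802·1.4025 − 7.3023·-4.4538 = +38.5256 (running +164.4123)
Area = |Σ|/2 = |164.4123|/2 = 82.2062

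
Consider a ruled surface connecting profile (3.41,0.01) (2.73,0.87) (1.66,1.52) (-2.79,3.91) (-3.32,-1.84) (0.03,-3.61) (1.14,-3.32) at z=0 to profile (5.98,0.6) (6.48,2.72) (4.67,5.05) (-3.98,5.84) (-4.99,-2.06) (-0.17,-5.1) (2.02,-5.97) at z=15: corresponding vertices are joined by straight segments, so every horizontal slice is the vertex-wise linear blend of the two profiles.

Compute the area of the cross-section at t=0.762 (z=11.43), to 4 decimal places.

Area at t=0.762: 76.7184

Cross-section at t=0.762: each vertex is (1-t)·p0[i] + t·p1[i].
  v1: (1-0.762)·(3.41,0.01) + 0.762·(5.98,0.6) = (5.3683,0.4596)
  v2: (1-0.762)·(2.73,0.87) + 0.762·(6.48,2.72) = (5.5875,2.2797)
  v3: (1-0.762)·(1.66,1.52) + 0.762·(4.67,5.05) = (3.9536,4.2099)
  v4: (1-0.762)·(-2.79,3.91) + 0.762·(-3.98,5.84) = (-3.6968,5.3807)
  v5: (1-0.762)·(-3.32,-1.84) + 0.762·(-4.99,-2.06) = (-4.5925,-2.0076)
  v6: (1-0.762)·(0.03,-3.61) + 0.762·(-0.17,-5.1) = (-0.1224,-4.7454)
  v7: (1-0.762)·(1.14,-3.32) + 0.762·(2.02,-5.97) = (1.8106,-5.3393)
Shoelace sum Σ(x_i·y_{i+1} − x_{i+1}·y_i):
  i=1: 5.3683·2.2797 − 5.5875·0.4596 = +9.6703 (running +9.6703)
  i=2: 5.5875·4.2099 − 3.9536·2.2797 = +14.5095 (running +24.1798)
  i=3: 3.9536·5.3807 − -3.6968·4.2099 = +36.8360 (running +61.0158)
  i=4: -3.6968·-2.0076 − -4.5925·5.3807 = +32.1327 (running +93.1485)
  i=5: -4.5925·-4.7454 − -0.1224·-2.0076 = +21.5476 (running +114.6961)
  i=6: -0.1224·-5.3393 − 1.8106·-4.7454 = +9.2453 (running +123.9415)
  i=7: 1.8106·0.4596 − 5.3683·-5.3393 = +29.4953 (running +153.4368)
Area = |Σ|/2 = |153.4368|/2 = 76.7184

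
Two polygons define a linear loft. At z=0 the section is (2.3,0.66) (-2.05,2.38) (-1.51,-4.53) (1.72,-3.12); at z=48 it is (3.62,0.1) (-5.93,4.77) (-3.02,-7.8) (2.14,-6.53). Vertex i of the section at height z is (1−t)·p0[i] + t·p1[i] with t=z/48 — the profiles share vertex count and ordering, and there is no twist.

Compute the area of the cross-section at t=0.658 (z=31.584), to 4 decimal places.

Area at t=0.658: 49.4314

Cross-section at t=0.658: each vertex is (1-t)·p0[i] + t·p1[i].
  v1: (1-0.658)·(2.3,0.66) + 0.658·(3.62,0.1) = (3.1686,0.2915)
  v2: (1-0.658)·(-2.05,2.38) + 0.658·(-5.93,4.77) = (-4.6030,3.9526)
  v3: (1-0.658)·(-1.51,-4.53) + 0.658·(-3.02,-7.8) = (-2.5036,-6.6817)
  v4: (1-0.658)·(1.72,-3.12) + 0.658·(2.14,-6.53) = (1.9964,-5.3638)
Shoelace sum Σ(x_i·y_{i+1} − x_{i+1}·y_i):
  i=1: 3.1686·3.9526 − -4.6030·0.2915 = +13.8660 (running +13.8660)
  i=2: -4.6030·-6.6817 − -2.5036·3.9526 = +40.6516 (running +54.5176)
  i=3: -2.5036·-5.3638 − 1.9964·-6.6817 = +26.7677 (running +81.2853)
  i=4: 1.9964·0.2915 − 3.1686·-5.3638 = +17.5774 (running +98.8627)
Area = |Σ|/2 = |98.8627|/2 = 49.4314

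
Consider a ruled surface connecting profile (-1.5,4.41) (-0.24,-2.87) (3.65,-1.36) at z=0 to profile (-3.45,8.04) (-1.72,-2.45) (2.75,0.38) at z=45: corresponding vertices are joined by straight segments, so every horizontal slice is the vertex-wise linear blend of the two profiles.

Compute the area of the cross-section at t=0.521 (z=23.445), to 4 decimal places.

Cross-section at t=0.521: each vertex is (1-t)·p0[i] + t·p1[i].
  v1: (1-0.521)·(-1.5,4.41) + 0.521·(-3.45,8.04) = (-2.5160,6.3012)
  v2: (1-0.521)·(-0.24,-2.87) + 0.521·(-1.72,-2.45) = (-1.0111,-2.6512)
  v3: (1-0.521)·(3.65,-1.36) + 0.521·(2.75,0.38) = (3.1811,-0.4535)
Shoelace sum Σ(x_i·y_{i+1} − x_{i+1}·y_i):
  i=1: -2.5160·-2.6512 − -1.0111·6.3012 = +13.0413 (running +13.0413)
  i=2: -1.0111·-0.4535 − 3.1811·-2.6512 = +8.8922 (running +21.9334)
  i=3: 3.1811·6.3012 − -2.5160·-0.4535 = +18.9040 (running +40.8374)
Area = |Σ|/2 = |40.8374|/2 = 20.4187

Area at t=0.521: 20.4187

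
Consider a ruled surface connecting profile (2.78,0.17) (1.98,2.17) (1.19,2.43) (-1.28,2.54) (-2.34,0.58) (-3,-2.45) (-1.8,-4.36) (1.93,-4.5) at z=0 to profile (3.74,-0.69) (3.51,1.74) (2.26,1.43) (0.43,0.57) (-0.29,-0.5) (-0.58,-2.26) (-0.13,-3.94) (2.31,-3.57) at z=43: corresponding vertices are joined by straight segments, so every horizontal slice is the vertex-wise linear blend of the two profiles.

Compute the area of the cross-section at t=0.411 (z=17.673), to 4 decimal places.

Cross-section at t=0.411: each vertex is (1-t)·p0[i] + t·p1[i].
  v1: (1-0.411)·(2.78,0.17) + 0.411·(3.74,-0.69) = (3.1746,-0.1835)
  v2: (1-0.411)·(1.98,2.17) + 0.411·(3.51,1.74) = (2.6088,1.9933)
  v3: (1-0.411)·(1.19,2.43) + 0.411·(2.26,1.43) = (1.6298,2.0190)
  v4: (1-0.411)·(-1.28,2.54) + 0.411·(0.43,0.57) = (-0.5772,1.7303)
  v5: (1-0.411)·(-2.34,0.58) + 0.411·(-0.29,-0.5) = (-1.4974,0.1361)
  v6: (1-0.411)·(-3,-2.45) + 0.411·(-0.58,-2.26) = (-2.0054,-2.3719)
  v7: (1-0.411)·(-1.8,-4.36) + 0.411·(-0.13,-3.94) = (-1.1136,-4.1874)
  v8: (1-0.411)·(1.93,-4.5) + 0.411·(2.31,-3.57) = (2.0862,-4.1178)
Shoelace sum Σ(x_i·y_{i+1} − x_{i+1}·y_i):
  i=1: 3.1746·1.9933 − 2.6088·-0.1835 = +6.8064 (running +6.8064)
  i=2: 2.6088·2.0190 − 1.6298·1.9933 = +2.0187 (running +8.8250)
  i=3: 1.6298·1.7303 − -0.5772·2.0190 = +3.9854 (running +12.8104)
  i=4: -0.5772·0.1361 − -1.4974·1.7303 = +2.5125 (running +15.3229)
  i=5: -1.4974·-2.3719 − -2.0054·0.1361 = +3.8248 (running +19.1477)
  i=6: -2.0054·-4.1874 − -1.1136·-2.3719 = +5.7559 (running +24.9036)
  i=7: -1.1136·-4.1178 − 2.0862·-4.1874 = +13.3213 (running +38.2249)
  i=8: 2.0862·-0.1835 − 3.1746·-4.1178 = +12.6894 (running +50.9143)
Area = |Σ|/2 = |50.9143|/2 = 25.4571

Area at t=0.411: 25.4571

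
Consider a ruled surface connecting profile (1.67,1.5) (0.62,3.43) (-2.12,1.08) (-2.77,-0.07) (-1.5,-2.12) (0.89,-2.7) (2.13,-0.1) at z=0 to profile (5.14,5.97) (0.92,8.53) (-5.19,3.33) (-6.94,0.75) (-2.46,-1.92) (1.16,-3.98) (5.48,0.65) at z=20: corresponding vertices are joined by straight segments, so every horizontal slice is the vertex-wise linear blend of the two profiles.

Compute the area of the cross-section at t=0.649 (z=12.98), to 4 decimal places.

Cross-section at t=0.649: each vertex is (1-t)·p0[i] + t·p1[i].
  v1: (1-0.649)·(1.67,1.5) + 0.649·(5.14,5.97) = (3.9220,4.4010)
  v2: (1-0.649)·(0.62,3.43) + 0.649·(0.92,8.53) = (0.8147,6.7399)
  v3: (1-0.649)·(-2.12,1.08) + 0.649·(-5.19,3.33) = (-4.1124,2.5403)
  v4: (1-0.649)·(-2.77,-0.07) + 0.649·(-6.94,0.75) = (-5.4763,0.4622)
  v5: (1-0.649)·(-1.5,-2.12) + 0.649·(-2.46,-1.92) = (-2.1230,-1.9902)
  v6: (1-0.649)·(0.89,-2.7) + 0.649·(1.16,-3.98) = (1.0652,-3.5307)
  v7: (1-0.649)·(2.13,-0.1) + 0.649·(5.48,0.65) = (4.3041,0.3867)
Shoelace sum Σ(x_i·y_{i+1} − x_{i+1}·y_i):
  i=1: 3.9220·6.7399 − 0.8147·4.4010 = +22.8486 (running +22.8486)
  i=2: 0.8147·2.5403 − -4.1124·6.7399 = +29.7869 (running +52.6355)
  i=3: -4.1124·0.4622 − -5.4763·2.5403 = +12.0106 (running +64.6460)
  i=4: -5.4763·-1.9902 − -2.1230·0.4622 = +11.8802 (running +76.5263)
  i=5: -2.1230·-3.5307 − 1.0652·-1.9902 = +9.6159 (running +86.1421)
  i=6: 1.0652·0.3867 − 4.3041·-3.5307 = +15.6087 (running +101.7509)
  i=7: 4.3041·4.4010 − 3.9220·0.3867 = +17.4258 (running +119.1767)
Area = |Σ|/2 = |119.1767|/2 = 59.5884

Area at t=0.649: 59.5884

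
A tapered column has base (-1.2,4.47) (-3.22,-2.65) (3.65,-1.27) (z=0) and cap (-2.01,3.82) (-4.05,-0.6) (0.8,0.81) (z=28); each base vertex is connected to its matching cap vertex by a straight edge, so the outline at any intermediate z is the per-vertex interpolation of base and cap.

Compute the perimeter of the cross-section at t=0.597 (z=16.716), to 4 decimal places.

Cross-section at t=0.597: each vertex is (1-t)·p0[i] + t·p1[i].
  v1: (1-0.597)·(-1.2,4.47) + 0.597·(-2.01,3.82) = (-1.6836,4.0819)
  v2: (1-0.597)·(-3.22,-2.65) + 0.597·(-4.05,-0.6) = (-3.7155,-1.4261)
  v3: (1-0.597)·(3.65,-1.27) + 0.597·(0.8,0.81) = (1.9486,-0.0282)
Perimeter = Σ |v_{i+1} − v_i|:
  edge 1→2: √(-2.0319² + -5.5081²) = 5.8709 (running 5.8709)
  edge 2→3: √(5.6641² + 1.3979²) = 5.8340 (running 11.7050)
  edge 3→1: √(-3.6321² + 4.1102²) = 5.4851 (running 17.1900)
Perimeter = 17.1900

Perimeter at t=0.597: 17.1900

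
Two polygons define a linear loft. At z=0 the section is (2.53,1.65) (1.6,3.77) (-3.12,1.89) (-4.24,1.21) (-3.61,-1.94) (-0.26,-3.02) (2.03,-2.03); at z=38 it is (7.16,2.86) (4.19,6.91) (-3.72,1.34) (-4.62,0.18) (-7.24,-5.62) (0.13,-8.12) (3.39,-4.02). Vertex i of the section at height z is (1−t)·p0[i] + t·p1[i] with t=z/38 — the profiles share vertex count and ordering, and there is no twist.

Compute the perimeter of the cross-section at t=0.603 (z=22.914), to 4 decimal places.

Perimeter at t=0.603: 34.3335

Cross-section at t=0.603: each vertex is (1-t)·p0[i] + t·p1[i].
  v1: (1-0.603)·(2.53,1.65) + 0.603·(7.16,2.86) = (5.3219,2.3796)
  v2: (1-0.603)·(1.6,3.77) + 0.603·(4.19,6.91) = (3.1618,5.6634)
  v3: (1-0.603)·(-3.12,1.89) + 0.603·(-3.72,1.34) = (-3.4818,1.5584)
  v4: (1-0.603)·(-4.24,1.21) + 0.603·(-4.62,0.18) = (-4.4691,0.5889)
  v5: (1-0.603)·(-3.61,-1.94) + 0.603·(-7.24,-5.62) = (-5.7989,-4.1590)
  v6: (1-0.603)·(-0.26,-3.02) + 0.603·(0.13,-8.12) = (-0.0248,-6.0953)
  v7: (1-0.603)·(2.03,-2.03) + 0.603·(3.39,-4.02) = (2.8501,-3.2300)
Perimeter = Σ |v_{i+1} − v_i|:
  edge 1→2: √(-2.1601² + 3.2838²) = 3.9306 (running 3.9306)
  edge 2→3: √(-6.6436² + -4.1051²) = 7.8095 (running 11.7401)
  edge 3→4: √(-0.9873² + -0.9694²) = 1.3837 (running 13.1238)
  edge 4→5: √(-1.3297² + -4.7480²) = 4.9306 (running 18.0544)
  edge 5→6: √(5.7741² + -1.9363²) = 6.0901 (running 24.1445)
  edge 6→7: √(2.8749² + 2.8653²) = 4.0590 (running 28.2035)
  edge 7→1: √(2.4718² + 5.6096²) = 6.1300 (running 34.3335)
Perimeter = 34.3335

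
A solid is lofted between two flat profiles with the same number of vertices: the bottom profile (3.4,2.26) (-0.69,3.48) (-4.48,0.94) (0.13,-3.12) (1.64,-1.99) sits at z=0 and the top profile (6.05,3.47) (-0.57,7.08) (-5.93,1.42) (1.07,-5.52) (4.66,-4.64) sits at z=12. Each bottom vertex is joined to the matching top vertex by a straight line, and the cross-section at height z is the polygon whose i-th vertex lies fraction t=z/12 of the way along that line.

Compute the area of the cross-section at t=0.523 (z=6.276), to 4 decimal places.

Area at t=0.523: 57.2310

Cross-section at t=0.523: each vertex is (1-t)·p0[i] + t·p1[i].
  v1: (1-0.523)·(3.4,2.26) + 0.523·(6.05,3.47) = (4.7859,2.8928)
  v2: (1-0.523)·(-0.69,3.48) + 0.523·(-0.57,7.08) = (-0.6272,5.3628)
  v3: (1-0.523)·(-4.48,0.94) + 0.523·(-5.93,1.42) = (-5.2384,1.1910)
  v4: (1-0.523)·(0.13,-3.12) + 0.523·(1.07,-5.52) = (0.6216,-4.3752)
  v5: (1-0.523)·(1.64,-1.99) + 0.523·(4.66,-4.64) = (3.2195,-3.3760)
Shoelace sum Σ(x_i·y_{i+1} − x_{i+1}·y_i):
  i=1: 4.7859·5.3628 − -0.6272·2.8928 = +27.4806 (running +27.4806)
  i=2: -0.6272·1.1910 − -5.2384·5.3628 = +27.3452 (running +54.8257)
  i=3: -5.2384·-4.3752 − 0.6216·1.1910 = +22.1785 (running +77.0042)
  i=4: 0.6216·-3.3760 − 3.2195·-4.3752 = +11.9872 (running +88.9914)
  i=5: 3.2195·2.8928 − 4.7859·-3.3760 = +25.4705 (running +114.4619)
Area = |Σ|/2 = |114.4619|/2 = 57.2310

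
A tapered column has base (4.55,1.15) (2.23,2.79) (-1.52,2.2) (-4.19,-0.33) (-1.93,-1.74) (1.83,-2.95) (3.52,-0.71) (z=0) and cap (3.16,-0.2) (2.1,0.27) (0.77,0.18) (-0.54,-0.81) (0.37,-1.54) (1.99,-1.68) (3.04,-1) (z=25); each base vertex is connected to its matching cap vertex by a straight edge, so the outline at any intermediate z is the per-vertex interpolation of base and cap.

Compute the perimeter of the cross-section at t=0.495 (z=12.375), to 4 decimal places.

Cross-section at t=0.495: each vertex is (1-t)·p0[i] + t·p1[i].
  v1: (1-0.495)·(4.55,1.15) + 0.495·(3.16,-0.2) = (3.8619,0.4818)
  v2: (1-0.495)·(2.23,2.79) + 0.495·(2.1,0.27) = (2.1657,1.5426)
  v3: (1-0.495)·(-1.52,2.2) + 0.495·(0.77,0.18) = (-0.3865,1.2001)
  v4: (1-0.495)·(-4.19,-0.33) + 0.495·(-0.54,-0.81) = (-2.3833,-0.5676)
  v5: (1-0.495)·(-1.93,-1.74) + 0.495·(0.37,-1.54) = (-0.7915,-1.6410)
  v6: (1-0.495)·(1.83,-2.95) + 0.495·(1.99,-1.68) = (1.9092,-2.3214)
  v7: (1-0.495)·(3.52,-0.71) + 0.495·(3.04,-1) = (3.2824,-0.8536)
Perimeter = Σ |v_{i+1} − v_i|:
  edge 1→2: √(-1.6963² + 1.0608²) = 2.0007 (running 2.0007)
  edge 2→3: √(-2.5521² + -0.3425²) = 2.5750 (running 4.5757)
  edge 3→4: √(-1.9968² + -1.7677²) = 2.6668 (running 7.2425)
  edge 4→5: √(1.5918² + -1.0734²) = 1.9199 (running 9.1624)
  edge 5→6: √(2.7007² + -0.6804²) = 2.7851 (running 11.9475)
  edge 6→7: √(1.3732² + 1.4678²) = 2.0100 (running 13.9575)
  edge 7→1: √(0.5795² + 1.3353²) = 1.4556 (running 15.4131)
Perimeter = 15.4131

Perimeter at t=0.495: 15.4131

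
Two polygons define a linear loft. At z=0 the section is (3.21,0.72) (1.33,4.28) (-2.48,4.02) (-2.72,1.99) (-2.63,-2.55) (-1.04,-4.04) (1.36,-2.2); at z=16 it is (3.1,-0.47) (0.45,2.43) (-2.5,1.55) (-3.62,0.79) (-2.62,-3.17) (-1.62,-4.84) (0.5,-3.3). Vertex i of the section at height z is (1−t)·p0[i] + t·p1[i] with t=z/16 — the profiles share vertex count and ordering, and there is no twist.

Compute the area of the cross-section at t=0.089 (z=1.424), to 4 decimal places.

Cross-section at t=0.089: each vertex is (1-t)·p0[i] + t·p1[i].
  v1: (1-0.089)·(3.21,0.72) + 0.089·(3.1,-0.47) = (3.2002,0.6141)
  v2: (1-0.089)·(1.33,4.28) + 0.089·(0.45,2.43) = (1.2517,4.1154)
  v3: (1-0.089)·(-2.48,4.02) + 0.089·(-2.5,1.55) = (-2.4818,3.8002)
  v4: (1-0.089)·(-2.72,1.99) + 0.089·(-3.62,0.79) = (-2.8001,1.8832)
  v5: (1-0.089)·(-2.63,-2.55) + 0.089·(-2.62,-3.17) = (-2.6291,-2.6052)
  v6: (1-0.089)·(-1.04,-4.04) + 0.089·(-1.62,-4.84) = (-1.0916,-4.1112)
  v7: (1-0.089)·(1.36,-2.2) + 0.089·(0.5,-3.3) = (1.2835,-2.2979)
Shoelace sum Σ(x_i·y_{i+1} − x_{i+1}·y_i):
  i=1: 3.2002·4.1154 − 1.2517·0.6141 = +12.4013 (running +12.4013)
  i=2: 1.2517·3.8002 − -2.4818·4.1154 = +14.9700 (running +27.3713)
  i=3: -2.4818·1.8832 − -2.8001·3.8002 = +5.9672 (running +33.3385)
  i=4: -2.8001·-2.6052 − -2.6291·1.8832 = +12.2459 (running +45.5844)
  i=5: -2.6291·-4.1112 − -1.0916·-2.6052 = +7.9649 (running +53.5493)
  i=6: -1.0916·-2.2979 − 1.2835·-4.1112 = +7.7850 (running +61.3343)
  i=7: 1.2835·0.6141 − 3.2002·-2.2979 = +8.1419 (running +69.4762)
Area = |Σ|/2 = |69.4762|/2 = 34.7381

Area at t=0.089: 34.7381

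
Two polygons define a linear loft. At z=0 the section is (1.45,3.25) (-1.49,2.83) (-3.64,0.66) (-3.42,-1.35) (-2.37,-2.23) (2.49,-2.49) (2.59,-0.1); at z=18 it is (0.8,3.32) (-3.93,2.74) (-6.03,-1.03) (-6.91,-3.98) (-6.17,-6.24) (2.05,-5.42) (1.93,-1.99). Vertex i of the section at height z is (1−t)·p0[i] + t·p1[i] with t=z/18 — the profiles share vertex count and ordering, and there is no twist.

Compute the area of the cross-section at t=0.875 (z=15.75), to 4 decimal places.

Area at t=0.875: 60.3483

Cross-section at t=0.875: each vertex is (1-t)·p0[i] + t·p1[i].
  v1: (1-0.875)·(1.45,3.25) + 0.875·(0.8,3.32) = (0.8813,3.3112)
  v2: (1-0.875)·(-1.49,2.83) + 0.875·(-3.93,2.74) = (-3.6250,2.7512)
  v3: (1-0.875)·(-3.64,0.66) + 0.875·(-6.03,-1.03) = (-5.7313,-0.8187)
  v4: (1-0.875)·(-3.42,-1.35) + 0.875·(-6.91,-3.98) = (-6.4738,-3.6513)
  v5: (1-0.875)·(-2.37,-2.23) + 0.875·(-6.17,-6.24) = (-5.6950,-5.7387)
  v6: (1-0.875)·(2.49,-2.49) + 0.875·(2.05,-5.42) = (2.1050,-5.0537)
  v7: (1-0.875)·(2.59,-0.1) + 0.875·(1.93,-1.99) = (2.0125,-1.7537)
Shoelace sum Σ(x_i·y_{i+1} − x_{i+1}·y_i):
  i=1: 0.8813·2.7512 − -3.6250·3.3112 = +14.4278 (running +14.4278)
  i=2: -3.6250·-0.8187 − -5.7313·2.7512 = +18.7361 (running +33.1639)
  i=3: -5.7313·-3.6513 − -6.4738·-0.8187 = +15.6258 (running +48.7897)
  i=4: -6.4738·-5.7387 − -5.6950·-3.6513 = +16.3574 (running +65.1471)
  i=5: -5.6950·-5.0537 − 2.1050·-5.7387 = +40.8612 (running +106.0083)
  i=6: 2.1050·-1.7537 − 2.0125·-5.0537 = +6.4790 (running +112.4873)
  i=7: 2.0125·3.3112 − 0.8813·-1.7537 = +8.2094 (running +120.6967)
Area = |Σ|/2 = |120.6967|/2 = 60.3483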